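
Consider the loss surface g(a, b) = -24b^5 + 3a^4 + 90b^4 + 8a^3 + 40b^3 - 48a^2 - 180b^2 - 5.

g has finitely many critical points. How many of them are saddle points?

g separates as a function of a plus a function of b, so ∇g=0 decouples.
∂g/∂a = 12a(a - 2)(a + 4) = 0 at a ∈ {-4, 0, 2}; ∂g/∂b = -120b(b - 3)(b - 1)(b + 1) = 0 at b ∈ {-1, 0, 1, 3}.
The Hessian is diagonal: diag(g_aa, g_bb). Second derivatives: g_aa(-4)=288, g_aa(0)=-96, g_aa(2)=144; g_bb(-1)=960, g_bb(0)=-360, g_bb(1)=480, g_bb(3)=-2880.
Saddle points occur where the two diagonal entries have opposite signs: (-4, 0), (-4, 3), (0, -1), (0, 1), (2, 0), (2, 3). Count: 6.

6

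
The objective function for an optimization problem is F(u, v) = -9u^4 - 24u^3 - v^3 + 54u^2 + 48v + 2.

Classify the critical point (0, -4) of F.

local minimum

The mixed partial ∂²F/∂u∂v is 0, so the Hessian at any point is diag(F_uu, F_vv) = diag(36(-3u^2 - 4u + 3), -6v).
At (0, -4): H = diag(108, 24).
Both eigenvalues are positive, so H is positive definite: a local minimum.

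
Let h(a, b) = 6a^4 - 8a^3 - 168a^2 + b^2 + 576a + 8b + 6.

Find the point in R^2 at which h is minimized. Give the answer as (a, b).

(-4, -4)

h(a,b) separates as P(a) + Q(b) + 6, so its minimum is min P + min Q + 6.
P'(a) = 24(a - 3)(a - 2)(a + 4) vanishes at a ∈ {-4, 2, 3}; Q'(b) = 2b + 8 vanishes at b ∈ {-4}.
Local minima of P (where P''>0): P(-4)=-2944, P(3)=486. Local minima of Q: Q(-4)=-16.
So the global minimum of h is P(-4) + Q(-4) + 6 = -2944 − 16 + 6 = -2954, attained at (-4, -4).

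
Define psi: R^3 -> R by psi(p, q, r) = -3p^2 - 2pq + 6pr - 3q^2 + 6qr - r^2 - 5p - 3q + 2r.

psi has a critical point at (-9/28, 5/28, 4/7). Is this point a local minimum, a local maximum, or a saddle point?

The Hessian is constant: H = [[-6, -2, 6], [-2, -6, 6], [6, 6, -2]].
Leading principal minors: Δ₁ = -6, Δ₂ = 32, Δ₃ = 224.
The minors fit neither the all-positive nor the alternating-sign pattern, so H is indefinite: a saddle point.

saddle point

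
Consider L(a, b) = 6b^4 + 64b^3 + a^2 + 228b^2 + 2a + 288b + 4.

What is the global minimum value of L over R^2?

-115

L(a,b) separates as P(a) + Q(b) + 4, so its minimum is min P + min Q + 4.
P'(a) = 2a + 2 vanishes at a ∈ {-1}; Q'(b) = 24(b + 1)(b + 3)(b + 4) vanishes at b ∈ {-4, -3, -1}.
Local minima of P (where P''>0): P(-1)=-1. Local minima of Q: Q(-4)=-64, Q(-1)=-118.
So the global minimum of L is P(-1) + Q(-1) + 4 = -1 − 118 + 4 = -115, attained at (-1, -1).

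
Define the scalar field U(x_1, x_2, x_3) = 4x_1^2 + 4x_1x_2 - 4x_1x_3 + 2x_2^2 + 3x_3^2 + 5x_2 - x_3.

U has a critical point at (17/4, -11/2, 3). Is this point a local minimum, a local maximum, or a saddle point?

local minimum

The Hessian is constant: H = [[8, 4, -4], [4, 4, 0], [-4, 0, 6]].
Leading principal minors: Δ₁ = 8, Δ₂ = 16, Δ₃ = 32.
All leading minors are positive, so H is positive definite: a local minimum.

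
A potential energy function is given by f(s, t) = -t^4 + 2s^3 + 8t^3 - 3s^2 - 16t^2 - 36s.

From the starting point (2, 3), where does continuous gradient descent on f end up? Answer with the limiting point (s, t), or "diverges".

(3, 2)

f is separable, so gradient descent decouples: s follows -∂f/∂s, t follows -∂f/∂t.
∂f/∂s = 6(s - 3)(s + 2); at s=2 this is -24, so s increases.
∂f/∂t = -4t(t - 4)(t - 2); at t=3 this is 12, so t decreases.
s converges to its nearest critical value 3 (a local min of the s-part); t converges to 2. The iterate converges to (3, 2).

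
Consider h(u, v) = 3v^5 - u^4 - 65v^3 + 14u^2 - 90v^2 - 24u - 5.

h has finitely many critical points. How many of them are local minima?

2

h separates as a function of u plus a function of v, so ∇h=0 decouples.
∂h/∂u = -4(u - 2)(u - 1)(u + 3) = 0 at u ∈ {-3, 1, 2}; ∂h/∂v = 15v(v - 4)(v + 1)(v + 3) = 0 at v ∈ {-3, -1, 0, 4}.
The Hessian is diagonal: diag(h_uu, h_vv). Second derivatives: h_uu(-3)=-80, h_uu(1)=16, h_uu(2)=-20; h_vv(-3)=-630, h_vv(-1)=150, h_vv(0)=-180, h_vv(4)=2100.
Local minima occur where both diagonal entries positive: (1, -1), (1, 4). Count: 2.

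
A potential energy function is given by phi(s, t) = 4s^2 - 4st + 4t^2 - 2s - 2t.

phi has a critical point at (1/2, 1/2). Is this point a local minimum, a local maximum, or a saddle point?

The Hessian of phi is constant: H = [[8, -4], [-4, 8]].
det(H) = 8·8 − (-4)² = 48.
det(H) > 0 and tr(H) = 16 > 0, so H is positive definite and the point is a local minimum.

local minimum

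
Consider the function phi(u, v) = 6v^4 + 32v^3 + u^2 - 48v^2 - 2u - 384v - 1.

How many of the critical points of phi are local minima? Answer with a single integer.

2

phi separates as a function of u plus a function of v, so ∇phi=0 decouples.
∂phi/∂u = 2(u - 1) = 0 at u ∈ {1}; ∂phi/∂v = 24(v - 2)(v + 2)(v + 4) = 0 at v ∈ {-4, -2, 2}.
The Hessian is diagonal: diag(phi_uu, phi_vv). Second derivatives: phi_uu(1)=2; phi_vv(-4)=288, phi_vv(-2)=-192, phi_vv(2)=576.
Local minima occur where both diagonal entries positive: (1, -4), (1, 2). Count: 2.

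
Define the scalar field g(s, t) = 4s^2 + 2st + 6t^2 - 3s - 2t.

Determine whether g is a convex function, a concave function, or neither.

convex

g is quadratic, so its Hessian is the constant matrix H = [[8, 2], [2, 12]].
det(H) = 92, tr(H) = 20.
det(H) > 0 and tr(H) > 0, so H is positive definite everywhere: convex.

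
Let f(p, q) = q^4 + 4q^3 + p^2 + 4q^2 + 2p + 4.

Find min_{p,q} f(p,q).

3

f(p,q) separates as A(p) + B(q) + 4, so its minimum is min A + min B + 4.
A'(p) = 2p + 2 vanishes at p ∈ {-1}; B'(q) = 4q(q + 1)(q + 2) vanishes at q ∈ {-2, -1, 0}.
Local minima of A (where A''>0): A(-1)=-1. Local minima of B: B(-2)=0, B(0)=0.
So the global minimum of f is A(-1) + B(-2) + 4 = -1 + 0 + 4 = 3, attained at (-1, -2).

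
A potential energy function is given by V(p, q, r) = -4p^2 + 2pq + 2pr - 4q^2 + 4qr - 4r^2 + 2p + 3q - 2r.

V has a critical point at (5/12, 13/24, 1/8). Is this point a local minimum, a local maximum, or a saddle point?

local maximum

The Hessian is constant: H = [[-8, 2, 2], [2, -8, 4], [2, 4, -8]].
Leading principal minors: Δ₁ = -8, Δ₂ = 60, Δ₃ = -288.
The minors alternate sign starting negative (−, +, −), so H is negative definite: a local maximum.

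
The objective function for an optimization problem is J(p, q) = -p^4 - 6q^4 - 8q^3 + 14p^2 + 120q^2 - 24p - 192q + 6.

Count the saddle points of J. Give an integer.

J separates as a function of p plus a function of q, so ∇J=0 decouples.
∂J/∂p = -4(p - 2)(p - 1)(p + 3) = 0 at p ∈ {-3, 1, 2}; ∂J/∂q = -24(q - 2)(q - 1)(q + 4) = 0 at q ∈ {-4, 1, 2}.
The Hessian is diagonal: diag(J_pp, J_qq). Second derivatives: J_pp(-3)=-80, J_pp(1)=16, J_pp(2)=-20; J_qq(-4)=-720, J_qq(1)=120, J_qq(2)=-144.
Saddle points occur where the two diagonal entries have opposite signs: (-3, 1), (1, -4), (1, 2), (2, 1). Count: 4.

4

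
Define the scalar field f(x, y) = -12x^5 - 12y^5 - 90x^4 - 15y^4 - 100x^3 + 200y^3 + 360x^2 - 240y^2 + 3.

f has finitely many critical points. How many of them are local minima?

f separates as a function of x plus a function of y, so ∇f=0 decouples.
∂f/∂x = -60x(x - 1)(x + 3)(x + 4) = 0 at x ∈ {-4, -3, 0, 1}; ∂f/∂y = -60y(y - 2)(y - 1)(y + 4) = 0 at y ∈ {-4, 0, 1, 2}.
The Hessian is diagonal: diag(f_xx, f_yy). Second derivatives: f_xx(-4)=1200, f_xx(-3)=-720, f_xx(0)=720, f_xx(1)=-1200; f_yy(-4)=7200, f_yy(0)=-480, f_yy(1)=300, f_yy(2)=-720.
Local minima occur where both diagonal entries positive: (-4, -4), (-4, 1), (0, -4), (0, 1). Count: 4.

4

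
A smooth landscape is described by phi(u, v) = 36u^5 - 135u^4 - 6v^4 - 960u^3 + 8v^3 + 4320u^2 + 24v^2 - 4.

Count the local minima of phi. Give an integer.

phi separates as a function of u plus a function of v, so ∇phi=0 decouples.
∂phi/∂u = 180u(u - 4)(u - 3)(u + 4) = 0 at u ∈ {-4, 0, 3, 4}; ∂phi/∂v = -24v(v - 2)(v + 1) = 0 at v ∈ {-1, 0, 2}.
The Hessian is diagonal: diag(phi_uu, phi_vv). Second derivatives: phi_uu(-4)=-40320, phi_uu(0)=8640, phi_uu(3)=-3780, phi_uu(4)=5760; phi_vv(-1)=-72, phi_vv(0)=48, phi_vv(2)=-144.
Local minima occur where both diagonal entries positive: (0, 0), (4, 0). Count: 2.

2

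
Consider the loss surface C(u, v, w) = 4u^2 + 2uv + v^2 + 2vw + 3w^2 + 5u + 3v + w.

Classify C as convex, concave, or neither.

C is quadratic, so its Hessian is the constant matrix H = [[8, 2, 0], [2, 2, 2], [0, 2, 6]].
Leading principal minors: 8, 12, 40.
All positive ⇒ H ≻ 0 ⇒ convex.

convex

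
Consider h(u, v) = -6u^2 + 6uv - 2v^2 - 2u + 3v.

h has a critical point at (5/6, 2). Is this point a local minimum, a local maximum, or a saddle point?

The Hessian of h is constant: H = [[-12, 6], [6, -4]].
det(H) = (-12)·(-4) − 6² = 12.
det(H) > 0 and tr(H) = -16 < 0, so H is negative definite and the point is a local maximum.

local maximum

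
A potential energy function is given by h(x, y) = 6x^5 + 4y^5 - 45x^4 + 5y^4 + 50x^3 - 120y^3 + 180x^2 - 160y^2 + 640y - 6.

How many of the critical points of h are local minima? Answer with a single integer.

h separates as a function of x plus a function of y, so ∇h=0 decouples.
∂h/∂x = 30x(x - 4)(x - 3)(x + 1) = 0 at x ∈ {-1, 0, 3, 4}; ∂h/∂y = 20(y - 4)(y - 1)(y + 2)(y + 4) = 0 at y ∈ {-4, -2, 1, 4}.
The Hessian is diagonal: diag(h_xx, h_yy). Second derivatives: h_xx(-1)=-600, h_xx(0)=360, h_xx(3)=-360, h_xx(4)=600; h_yy(-4)=-1600, h_yy(-2)=720, h_yy(1)=-900, h_yy(4)=2880.
Local minima occur where both diagonal entries positive: (0, -2), (0, 4), (4, -2), (4, 4). Count: 4.

4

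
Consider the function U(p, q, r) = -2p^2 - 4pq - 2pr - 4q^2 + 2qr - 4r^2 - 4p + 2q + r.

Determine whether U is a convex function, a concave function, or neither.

concave

U is quadratic, so its Hessian is the constant matrix H = [[-4, -4, -2], [-4, -8, 2], [-2, 2, -8]].
Leading principal minors: -4, 16, -48.
Signs alternate −, +, − ⇒ H ≺ 0 ⇒ concave.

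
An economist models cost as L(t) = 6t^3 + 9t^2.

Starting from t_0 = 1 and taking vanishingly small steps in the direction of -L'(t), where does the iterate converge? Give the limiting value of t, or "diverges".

L'(t) = 18t(t + 1), so L'(1) = 36.
Gradient descent moves in the -L' direction, i.e. t is decreasing.
The nearest critical point in that direction is t = 0, where L'' = 18 > 0 (a local minimum). The iterate converges there.

0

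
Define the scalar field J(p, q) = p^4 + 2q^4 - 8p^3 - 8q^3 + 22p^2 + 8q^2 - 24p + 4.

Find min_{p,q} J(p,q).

-5

J(p,q) separates as A(p) + B(q) + 4, so its minimum is min A + min B + 4.
A'(p) = 4(p - 3)(p - 2)(p - 1) vanishes at p ∈ {1, 2, 3}; B'(q) = 8q(q - 2)(q - 1) vanishes at q ∈ {0, 1, 2}.
Local minima of A (where A''>0): A(1)=-9, A(3)=-9. Local minima of B: B(0)=0, B(2)=0.
So the global minimum of J is A(1) + B(0) + 4 = -9 + 0 + 4 = -5, attained at (1, 0).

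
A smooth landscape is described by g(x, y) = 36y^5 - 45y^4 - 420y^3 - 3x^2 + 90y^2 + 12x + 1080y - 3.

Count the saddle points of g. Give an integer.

g separates as a function of x plus a function of y, so ∇g=0 decouples.
∂g/∂x = -6(x - 2) = 0 at x ∈ {2}; ∂g/∂y = 180(y - 3)(y - 1)(y + 1)(y + 2) = 0 at y ∈ {-2, -1, 1, 3}.
The Hessian is diagonal: diag(g_xx, g_yy). Second derivatives: g_xx(2)=-6; g_yy(-2)=-2700, g_yy(-1)=1440, g_yy(1)=-2160, g_yy(3)=7200.
Saddle points occur where the two diagonal entries have opposite signs: (2, -1), (2, 3). Count: 2.

2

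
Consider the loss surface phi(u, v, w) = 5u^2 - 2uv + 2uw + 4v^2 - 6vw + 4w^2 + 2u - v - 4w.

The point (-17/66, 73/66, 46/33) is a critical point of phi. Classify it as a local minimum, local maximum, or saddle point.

The Hessian is constant: H = [[10, -2, 2], [-2, 8, -6], [2, -6, 8]].
Leading principal minors: Δ₁ = 10, Δ₂ = 76, Δ₃ = 264.
All leading minors are positive, so H is positive definite: a local minimum.

local minimum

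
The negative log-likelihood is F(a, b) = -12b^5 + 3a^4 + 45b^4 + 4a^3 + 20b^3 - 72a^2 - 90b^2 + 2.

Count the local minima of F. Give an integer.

4

F separates as a function of a plus a function of b, so ∇F=0 decouples.
∂F/∂a = 12a(a - 3)(a + 4) = 0 at a ∈ {-4, 0, 3}; ∂F/∂b = -60b(b - 3)(b - 1)(b + 1) = 0 at b ∈ {-1, 0, 1, 3}.
The Hessian is diagonal: diag(F_aa, F_bb). Second derivatives: F_aa(-4)=336, F_aa(0)=-144, F_aa(3)=252; F_bb(-1)=480, F_bb(0)=-180, F_bb(1)=240, F_bb(3)=-1440.
Local minima occur where both diagonal entries positive: (-4, -1), (-4, 1), (3, -1), (3, 1). Count: 4.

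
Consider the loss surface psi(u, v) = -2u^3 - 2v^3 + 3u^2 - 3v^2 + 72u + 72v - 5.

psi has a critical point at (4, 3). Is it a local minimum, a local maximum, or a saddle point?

local maximum

The mixed partial ∂²psi/∂u∂v is 0, so the Hessian at any point is diag(psi_uu, psi_vv) = diag(6(-2u + 1), -6(2v + 1)).
At (4, 3): H = diag(-42, -42).
Both eigenvalues are negative, so H is negative definite: a local maximum.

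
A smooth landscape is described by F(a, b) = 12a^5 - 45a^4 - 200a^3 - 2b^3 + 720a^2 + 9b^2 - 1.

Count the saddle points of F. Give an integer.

4

F separates as a function of a plus a function of b, so ∇F=0 decouples.
∂F/∂a = 60a(a - 4)(a - 2)(a + 3) = 0 at a ∈ {-3, 0, 2, 4}; ∂F/∂b = -6b(b - 3) = 0 at b ∈ {0, 3}.
The Hessian is diagonal: diag(F_aa, F_bb). Second derivatives: F_aa(-3)=-6300, F_aa(0)=1440, F_aa(2)=-1200, F_aa(4)=3360; F_bb(0)=18, F_bb(3)=-18.
Saddle points occur where the two diagonal entries have opposite signs: (-3, 0), (0, 3), (2, 0), (4, 3). Count: 4.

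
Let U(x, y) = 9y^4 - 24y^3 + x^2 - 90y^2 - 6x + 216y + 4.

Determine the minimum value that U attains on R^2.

U(x,y) separates as P(x) + Q(y) + 4, so its minimum is min P + min Q + 4.
P'(x) = 2x - 6 vanishes at x ∈ {3}; Q'(y) = 36(y - 3)(y - 1)(y + 2) vanishes at y ∈ {-2, 1, 3}.
Local minima of P (where P''>0): P(3)=-9. Local minima of Q: Q(-2)=-456, Q(3)=-81.
So the global minimum of U is P(3) + Q(-2) + 4 = -9 − 456 + 4 = -461, attained at (3, -2).

-461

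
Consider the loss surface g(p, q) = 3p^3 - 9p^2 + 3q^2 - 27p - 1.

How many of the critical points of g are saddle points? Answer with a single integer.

1

g separates as a function of p plus a function of q, so ∇g=0 decouples.
∂g/∂p = 9(p - 3)(p + 1) = 0 at p ∈ {-1, 3}; ∂g/∂q = 6q = 0 at q ∈ {0}.
The Hessian is diagonal: diag(g_pp, g_qq). Second derivatives: g_pp(-1)=-36, g_pp(3)=36; g_qq(0)=6.
Saddle points occur where the two diagonal entries have opposite signs: (-1, 0). Count: 1.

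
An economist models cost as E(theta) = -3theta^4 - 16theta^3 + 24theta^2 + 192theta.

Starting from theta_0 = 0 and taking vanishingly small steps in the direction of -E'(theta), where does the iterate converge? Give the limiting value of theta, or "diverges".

-2

E'(theta) = -12(theta - 2)(theta + 2)(theta + 4), so E'(0) = 192.
Gradient descent moves in the -E' direction, i.e. theta is decreasing.
The nearest critical point in that direction is theta = -2, where E'' = 96 > 0 (a local minimum). The iterate converges there.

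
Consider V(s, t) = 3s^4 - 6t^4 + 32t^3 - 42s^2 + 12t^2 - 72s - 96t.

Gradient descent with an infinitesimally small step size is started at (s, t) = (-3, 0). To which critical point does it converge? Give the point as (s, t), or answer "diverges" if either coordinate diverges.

(-2, 1)

V is separable, so gradient descent decouples: s follows -∂V/∂s, t follows -∂V/∂t.
∂V/∂s = 12(s - 3)(s + 1)(s + 2); at s=-3 this is -144, so s increases.
∂V/∂t = -24(t - 4)(t - 1)(t + 1); at t=0 this is -96, so t increases.
s converges to its nearest critical value -2 (a local min of the s-part); t converges to 1. The iterate converges to (-2, 1).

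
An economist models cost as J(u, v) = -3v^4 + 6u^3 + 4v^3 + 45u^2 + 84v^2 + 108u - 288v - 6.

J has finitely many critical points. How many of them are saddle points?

J separates as a function of u plus a function of v, so ∇J=0 decouples.
∂J/∂u = 18(u + 2)(u + 3) = 0 at u ∈ {-3, -2}; ∂J/∂v = -12(v - 3)(v - 2)(v + 4) = 0 at v ∈ {-4, 2, 3}.
The Hessian is diagonal: diag(J_uu, J_vv). Second derivatives: J_uu(-3)=-18, J_uu(-2)=18; J_vv(-4)=-504, J_vv(2)=72, J_vv(3)=-84.
Saddle points occur where the two diagonal entries have opposite signs: (-3, 2), (-2, -4), (-2, 3). Count: 3.

3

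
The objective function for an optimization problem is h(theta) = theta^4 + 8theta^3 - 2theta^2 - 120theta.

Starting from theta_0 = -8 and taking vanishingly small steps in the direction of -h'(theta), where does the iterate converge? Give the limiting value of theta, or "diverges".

h'(theta) = 4(theta - 2)(theta + 3)(theta + 5), so h'(-8) = -600.
Gradient descent moves in the -h' direction, i.e. theta is increasing.
The nearest critical point in that direction is theta = -5, where h'' = 56 > 0 (a local minimum). The iterate converges there.

-5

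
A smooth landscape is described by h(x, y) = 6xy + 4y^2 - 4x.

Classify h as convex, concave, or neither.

h is quadratic, so its Hessian is the constant matrix H = [[0, 6], [6, 8]].
det(H) = -36, tr(H) = 8.
det(H) < 0, so H is indefinite: neither convex nor concave.

neither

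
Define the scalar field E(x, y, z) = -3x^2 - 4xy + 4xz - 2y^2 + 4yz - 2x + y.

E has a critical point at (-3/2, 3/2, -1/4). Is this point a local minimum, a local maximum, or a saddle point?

saddle point

The Hessian is constant: H = [[-6, -4, 4], [-4, -4, 4], [4, 4, 0]].
Leading principal minors: Δ₁ = -6, Δ₂ = 8, Δ₃ = 32.
The minors fit neither the all-positive nor the alternating-sign pattern, so H is indefinite: a saddle point.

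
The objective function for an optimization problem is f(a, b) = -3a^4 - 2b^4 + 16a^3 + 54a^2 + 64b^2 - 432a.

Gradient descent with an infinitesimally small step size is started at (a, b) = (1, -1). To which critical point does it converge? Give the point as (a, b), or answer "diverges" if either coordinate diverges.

f is separable, so gradient descent decouples: a follows -∂f/∂a, b follows -∂f/∂b.
∂f/∂a = -12(a - 4)(a - 3)(a + 3); at a=1 this is -288, so a increases.
∂f/∂b = -8b(b - 4)(b + 4); at b=-1 this is -120, so b increases.
a converges to its nearest critical value 3 (a local min of the a-part); b converges to 0. The iterate converges to (3, 0).

(3, 0)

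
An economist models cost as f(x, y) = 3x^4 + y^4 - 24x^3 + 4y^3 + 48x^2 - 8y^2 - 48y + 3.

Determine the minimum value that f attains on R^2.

f(x,y) separates as P(x) + Q(y) + 3, so its minimum is min P + min Q + 3.
P'(x) = 12x(x - 4)(x - 2) vanishes at x ∈ {0, 2, 4}; Q'(y) = 4(y - 2)(y + 2)(y + 3) vanishes at y ∈ {-3, -2, 2}.
Local minima of P (where P''>0): P(0)=0, P(4)=0. Local minima of Q: Q(-3)=45, Q(2)=-80.
So the global minimum of f is P(0) + Q(2) + 3 = 0 − 80 + 3 = -77, attained at (0, 2).

-77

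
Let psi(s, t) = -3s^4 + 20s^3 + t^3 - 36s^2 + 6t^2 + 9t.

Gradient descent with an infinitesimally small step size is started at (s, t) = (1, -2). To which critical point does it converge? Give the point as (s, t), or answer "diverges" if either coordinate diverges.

psi is separable, so gradient descent decouples: s follows -∂psi/∂s, t follows -∂psi/∂t.
∂psi/∂s = -12s(s - 3)(s - 2); at s=1 this is -24, so s increases.
∂psi/∂t = 3(t + 1)(t + 3); at t=-2 this is -3, so t increases.
s converges to its nearest critical value 2 (a local min of the s-part); t converges to -1. The iterate converges to (2, -1).

(2, -1)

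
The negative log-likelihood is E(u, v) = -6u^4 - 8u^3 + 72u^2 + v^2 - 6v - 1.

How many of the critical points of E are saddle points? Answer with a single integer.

2

E separates as a function of u plus a function of v, so ∇E=0 decouples.
∂E/∂u = -24u(u - 2)(u + 3) = 0 at u ∈ {-3, 0, 2}; ∂E/∂v = 2(v - 3) = 0 at v ∈ {3}.
The Hessian is diagonal: diag(E_uu, E_vv). Second derivatives: E_uu(-3)=-360, E_uu(0)=144, E_uu(2)=-240; E_vv(3)=2.
Saddle points occur where the two diagonal entries have opposite signs: (-3, 3), (2, 3). Count: 2.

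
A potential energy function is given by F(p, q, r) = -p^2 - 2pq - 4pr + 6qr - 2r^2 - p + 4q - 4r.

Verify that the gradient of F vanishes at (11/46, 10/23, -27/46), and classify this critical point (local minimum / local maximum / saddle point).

∇F = (-2p - 2q - 4r - 1, -2p + 6r + 4, -4p + 6q - 4r - 4); substituting (11/46, 10/23, -27/46) gives ∇F = (0, 0, 0), so (11/46, 10/23, -27/46) is indeed a critical point.
The Hessian is constant: H = [[-2, -2, -4], [-2, 0, 6], [-4, 6, -4]].
Leading principal minors: Δ₁ = -2, Δ₂ = -4, Δ₃ = 184.
The minors fit neither the all-positive nor the alternating-sign pattern, so H is indefinite: a saddle point.

saddle point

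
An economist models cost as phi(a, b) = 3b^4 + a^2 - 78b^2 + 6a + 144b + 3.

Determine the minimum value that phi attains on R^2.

-1062

phi(a,b) separates as P(a) + Q(b) + 3, so its minimum is min P + min Q + 3.
P'(a) = 2a + 6 vanishes at a ∈ {-3}; Q'(b) = 12(b - 3)(b - 1)(b + 4) vanishes at b ∈ {-4, 1, 3}.
Local minima of P (where P''>0): P(-3)=-9. Local minima of Q: Q(-4)=-1056, Q(3)=-27.
So the global minimum of phi is P(-3) + Q(-4) + 3 = -9 − 1056 + 3 = -1062, attained at (-3, -4).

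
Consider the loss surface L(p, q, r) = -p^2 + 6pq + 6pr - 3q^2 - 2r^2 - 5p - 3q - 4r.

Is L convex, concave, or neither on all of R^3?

L is quadratic, so its Hessian is the constant matrix H = [[-2, 6, 6], [6, -6, 0], [6, 0, -4]].
Leading principal minors: -2, -24, 312.
Neither pattern holds ⇒ H is indefinite ⇒ neither convex nor concave.

neither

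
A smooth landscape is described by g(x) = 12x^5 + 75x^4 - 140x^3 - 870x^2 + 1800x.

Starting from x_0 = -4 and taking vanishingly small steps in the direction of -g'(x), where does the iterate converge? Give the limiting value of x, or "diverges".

g'(x) = 60(x - 2)(x - 1)(x + 3)(x + 5), so g'(-4) = -1800.
Gradient descent moves in the -g' direction, i.e. x is increasing.
The nearest critical point in that direction is x = -3, where g'' = 2400 > 0 (a local minimum). The iterate converges there.

-3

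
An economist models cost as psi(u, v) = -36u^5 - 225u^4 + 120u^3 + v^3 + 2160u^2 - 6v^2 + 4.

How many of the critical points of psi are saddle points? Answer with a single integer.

psi separates as a function of u plus a function of v, so ∇psi=0 decouples.
∂psi/∂u = -180u(u - 2)(u + 3)(u + 4) = 0 at u ∈ {-4, -3, 0, 2}; ∂psi/∂v = 3v(v - 4) = 0 at v ∈ {0, 4}.
The Hessian is diagonal: diag(psi_uu, psi_vv). Second derivatives: psi_uu(-4)=4320, psi_uu(-3)=-2700, psi_uu(0)=4320, psi_uu(2)=-10800; psi_vv(0)=-12, psi_vv(4)=12.
Saddle points occur where the two diagonal entries have opposite signs: (-4, 0), (-3, 4), (0, 0), (2, 4). Count: 4.

4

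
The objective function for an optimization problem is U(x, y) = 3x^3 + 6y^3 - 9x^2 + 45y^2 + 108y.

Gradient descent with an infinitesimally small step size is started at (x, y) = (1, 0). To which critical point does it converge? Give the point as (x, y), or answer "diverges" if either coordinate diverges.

(2, -2)

U is separable, so gradient descent decouples: x follows -∂U/∂x, y follows -∂U/∂y.
∂U/∂x = 9x(x - 2); at x=1 this is -9, so x increases.
∂U/∂y = 18(y + 2)(y + 3); at y=0 this is 108, so y decreases.
x converges to its nearest critical value 2 (a local min of the x-part); y converges to -2. The iterate converges to (2, -2).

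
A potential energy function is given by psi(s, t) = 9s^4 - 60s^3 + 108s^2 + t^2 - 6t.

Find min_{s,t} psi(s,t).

psi(s,t) separates as P(s) + Q(t), so its minimum is min P + min Q.
P'(s) = 36s(s - 3)(s - 2) vanishes at s ∈ {0, 2, 3}; Q'(t) = 2(t - 3) vanishes at t ∈ {3}.
Local minima of P (where P''>0): P(0)=0, P(3)=81. Local minima of Q: Q(3)=-9.
So the global minimum of psi is P(0) + Q(3) = 0 − 9 = -9, attained at (0, 3).

-9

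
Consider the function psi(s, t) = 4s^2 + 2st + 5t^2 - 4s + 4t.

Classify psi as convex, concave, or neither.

psi is quadratic, so its Hessian is the constant matrix H = [[8, 2], [2, 10]].
det(H) = 76, tr(H) = 18.
det(H) > 0 and tr(H) > 0, so H is positive definite everywhere: convex.

convex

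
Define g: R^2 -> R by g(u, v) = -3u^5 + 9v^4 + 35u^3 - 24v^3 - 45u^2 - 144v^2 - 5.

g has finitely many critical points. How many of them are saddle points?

6

g separates as a function of u plus a function of v, so ∇g=0 decouples.
∂g/∂u = -15u(u - 2)(u - 1)(u + 3) = 0 at u ∈ {-3, 0, 1, 2}; ∂g/∂v = 36v(v - 4)(v + 2) = 0 at v ∈ {-2, 0, 4}.
The Hessian is diagonal: diag(g_uu, g_vv). Second derivatives: g_uu(-3)=900, g_uu(0)=-90, g_uu(1)=60, g_uu(2)=-150; g_vv(-2)=432, g_vv(0)=-288, g_vv(4)=864.
Saddle points occur where the two diagonal entries have opposite signs: (-3, 0), (0, -2), (0, 4), (1, 0), (2, -2), (2, 4). Count: 6.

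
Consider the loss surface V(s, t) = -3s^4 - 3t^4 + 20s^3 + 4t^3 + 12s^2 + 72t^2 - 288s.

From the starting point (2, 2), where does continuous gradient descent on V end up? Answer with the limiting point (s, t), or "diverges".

V is separable, so gradient descent decouples: s follows -∂V/∂s, t follows -∂V/∂t.
∂V/∂s = -12(s - 4)(s - 3)(s + 2); at s=2 this is -96, so s increases.
∂V/∂t = -12t(t - 4)(t + 3); at t=2 this is 240, so t decreases.
s converges to its nearest critical value 3 (a local min of the s-part); t converges to 0. The iterate converges to (3, 0).

(3, 0)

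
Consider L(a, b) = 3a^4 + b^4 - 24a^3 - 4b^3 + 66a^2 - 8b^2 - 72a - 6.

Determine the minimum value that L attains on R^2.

-161

L(a,b) separates as P(a) + Q(b) − 6, so its minimum is min P + min Q − 6.
P'(a) = 12(a - 3)(a - 2)(a - 1) vanishes at a ∈ {1, 2, 3}; Q'(b) = 4b(b - 4)(b + 1) vanishes at b ∈ {-1, 0, 4}.
Local minima of P (where P''>0): P(1)=-27, P(3)=-27. Local minima of Q: Q(-1)=-3, Q(4)=-128.
So the global minimum of L is P(1) + Q(4) − 6 = -27 − 128 − 6 = -161, attained at (1, 4).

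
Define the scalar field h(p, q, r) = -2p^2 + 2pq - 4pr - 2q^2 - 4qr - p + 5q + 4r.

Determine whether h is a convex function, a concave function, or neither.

neither

h is quadratic, so its Hessian is the constant matrix H = [[-4, 2, -4], [2, -4, -4], [-4, -4, 0]].
Leading principal minors: -4, 12, 192.
Neither pattern holds ⇒ H is indefinite ⇒ neither convex nor concave.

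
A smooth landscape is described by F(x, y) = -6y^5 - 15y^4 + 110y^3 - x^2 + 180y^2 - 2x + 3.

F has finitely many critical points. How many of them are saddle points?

F separates as a function of x plus a function of y, so ∇F=0 decouples.
∂F/∂x = -2(x + 1) = 0 at x ∈ {-1}; ∂F/∂y = -30y(y - 3)(y + 1)(y + 4) = 0 at y ∈ {-4, -1, 0, 3}.
The Hessian is diagonal: diag(F_xx, F_yy). Second derivatives: F_xx(-1)=-2; F_yy(-4)=2520, F_yy(-1)=-360, F_yy(0)=360, F_yy(3)=-2520.
Saddle points occur where the two diagonal entries have opposite signs: (-1, -4), (-1, 0). Count: 2.

2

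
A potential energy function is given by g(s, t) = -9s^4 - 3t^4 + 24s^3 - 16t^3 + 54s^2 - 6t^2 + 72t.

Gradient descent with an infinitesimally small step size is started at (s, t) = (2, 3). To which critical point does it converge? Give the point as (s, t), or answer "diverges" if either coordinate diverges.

g is separable, so gradient descent decouples: s follows -∂g/∂s, t follows -∂g/∂t.
∂g/∂s = -36s(s - 3)(s + 1); at s=2 this is 216, so s decreases.
∂g/∂t = -12(t - 1)(t + 2)(t + 3); at t=3 this is -720, so t increases.
The t-coordinate has no critical point in that direction and runs off to infinity.

diverges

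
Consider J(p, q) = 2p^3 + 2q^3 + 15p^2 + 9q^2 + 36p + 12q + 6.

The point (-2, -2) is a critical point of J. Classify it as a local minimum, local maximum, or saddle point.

saddle point

The mixed partial ∂²J/∂p∂q is 0, so the Hessian at any point is diag(J_pp, J_qq) = diag(6(2p + 5), 6(2q + 3)).
At (-2, -2): H = diag(6, -6).
The eigenvalues have opposite signs, so H is indefinite: a saddle point.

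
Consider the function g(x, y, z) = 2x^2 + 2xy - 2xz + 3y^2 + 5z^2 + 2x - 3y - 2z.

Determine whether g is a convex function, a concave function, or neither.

convex

g is quadratic, so its Hessian is the constant matrix H = [[4, 2, -2], [2, 6, 0], [-2, 0, 10]].
Leading principal minors: 4, 20, 176.
All positive ⇒ H ≻ 0 ⇒ convex.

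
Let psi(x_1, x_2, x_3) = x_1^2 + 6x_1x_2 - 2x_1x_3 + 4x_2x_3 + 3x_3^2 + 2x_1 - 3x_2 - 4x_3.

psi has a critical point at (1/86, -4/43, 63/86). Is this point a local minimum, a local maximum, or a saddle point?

saddle point

The Hessian is constant: H = [[2, 6, -2], [6, 0, 4], [-2, 4, 6]].
Leading principal minors: Δ₁ = 2, Δ₂ = -36, Δ₃ = -344.
The minors fit neither the all-positive nor the alternating-sign pattern, so H is indefinite: a saddle point.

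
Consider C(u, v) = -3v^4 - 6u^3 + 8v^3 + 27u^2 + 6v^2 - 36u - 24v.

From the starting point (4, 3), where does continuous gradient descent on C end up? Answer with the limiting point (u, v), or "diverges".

C is separable, so gradient descent decouples: u follows -∂C/∂u, v follows -∂C/∂v.
∂C/∂u = -18(u - 2)(u - 1); at u=4 this is -108, so u increases.
∂C/∂v = -12(v - 2)(v - 1)(v + 1); at v=3 this is -96, so v increases.
The u-coordinate has no critical point in that direction and runs off to infinity.

diverges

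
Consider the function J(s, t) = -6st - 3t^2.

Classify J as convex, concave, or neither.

J is quadratic, so its Hessian is the constant matrix H = [[0, -6], [-6, -6]].
det(H) = -36, tr(H) = -6.
det(H) < 0, so H is indefinite: neither convex nor concave.

neither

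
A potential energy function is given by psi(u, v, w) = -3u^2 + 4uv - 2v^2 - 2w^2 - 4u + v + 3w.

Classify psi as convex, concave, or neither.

psi is quadratic, so its Hessian is the constant matrix H = [[-6, 4, 0], [4, -4, 0], [0, 0, -4]].
Leading principal minors: -6, 8, -32.
Signs alternate −, +, − ⇒ H ≺ 0 ⇒ concave.

concave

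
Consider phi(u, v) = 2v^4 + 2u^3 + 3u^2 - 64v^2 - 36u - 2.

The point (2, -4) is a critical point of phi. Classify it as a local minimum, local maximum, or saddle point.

The mixed partial ∂²phi/∂u∂v is 0, so the Hessian at any point is diag(phi_uu, phi_vv) = diag(6(2u + 1), 8(3v^2 - 16)).
At (2, -4): H = diag(30, 256).
Both eigenvalues are positive, so H is positive definite: a local minimum.

local minimum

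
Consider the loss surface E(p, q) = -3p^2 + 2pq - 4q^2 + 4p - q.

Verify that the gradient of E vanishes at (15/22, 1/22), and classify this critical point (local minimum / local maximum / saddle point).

local maximum

∇E = (-6p + 2q + 4, 2p - 8q - 1); substituting (15/22, 1/22) gives ∇E = (0, 0), so (15/22, 1/22) is indeed a critical point.
The Hessian of E is constant: H = [[-6, 2], [2, -8]].
det(H) = (-6)·(-8) − 2² = 44.
det(H) > 0 and tr(H) = -14 < 0, so H is negative definite and the point is a local maximum.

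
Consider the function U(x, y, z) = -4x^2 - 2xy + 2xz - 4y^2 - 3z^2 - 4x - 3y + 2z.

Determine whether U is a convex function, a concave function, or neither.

concave

U is quadratic, so its Hessian is the constant matrix H = [[-8, -2, 2], [-2, -8, 0], [2, 0, -6]].
Leading principal minors: -8, 60, -328.
Signs alternate −, +, − ⇒ H ≺ 0 ⇒ concave.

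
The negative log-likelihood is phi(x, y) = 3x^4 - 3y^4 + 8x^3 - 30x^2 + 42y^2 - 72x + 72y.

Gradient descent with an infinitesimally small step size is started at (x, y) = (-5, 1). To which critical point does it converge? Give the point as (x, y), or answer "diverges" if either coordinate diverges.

phi is separable, so gradient descent decouples: x follows -∂phi/∂x, y follows -∂phi/∂y.
∂phi/∂x = 12(x - 2)(x + 1)(x + 3); at x=-5 this is -672, so x increases.
∂phi/∂y = -12(y - 3)(y + 1)(y + 2); at y=1 this is 144, so y decreases.
x converges to its nearest critical value -3 (a local min of the x-part); y converges to -1. The iterate converges to (-3, -1).

(-3, -1)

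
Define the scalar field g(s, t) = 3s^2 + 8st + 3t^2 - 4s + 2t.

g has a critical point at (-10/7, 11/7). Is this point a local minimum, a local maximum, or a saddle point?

saddle point

The Hessian of g is constant: H = [[6, 8], [8, 6]].
det(H) = 6·6 − 8² = -28.
Since det(H) < 0, H is indefinite and the critical point is a saddle point.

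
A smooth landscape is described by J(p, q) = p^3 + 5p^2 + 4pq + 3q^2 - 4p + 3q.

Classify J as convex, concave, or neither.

The term p^3 is cubic, so the Hessian is not constant.
∂²J/∂p² = 6p + 10, which takes both signs as p varies (negative for sufficiently negative p). A diagonal entry of the Hessian changing sign means the Hessian is neither positive- nor negative-semidefinite on all of R^2.

neither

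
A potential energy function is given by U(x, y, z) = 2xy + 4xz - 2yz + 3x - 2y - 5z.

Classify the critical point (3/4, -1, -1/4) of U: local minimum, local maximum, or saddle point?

saddle point

The Hessian is constant: H = [[0, 2, 4], [2, 0, -2], [4, -2, 0]].
Leading principal minors: Δ₁ = 0, Δ₂ = -4, Δ₃ = -32.
The minors fit neither the all-positive nor the alternating-sign pattern, so H is indefinite: a saddle point.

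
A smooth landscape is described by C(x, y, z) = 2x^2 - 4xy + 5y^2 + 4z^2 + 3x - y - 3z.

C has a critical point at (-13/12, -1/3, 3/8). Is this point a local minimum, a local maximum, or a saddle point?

The Hessian is constant: H = [[4, -4, 0], [-4, 10, 0], [0, 0, 8]].
Leading principal minors: Δ₁ = 4, Δ₂ = 24, Δ₃ = 192.
All leading minors are positive, so H is positive definite: a local minimum.

local minimum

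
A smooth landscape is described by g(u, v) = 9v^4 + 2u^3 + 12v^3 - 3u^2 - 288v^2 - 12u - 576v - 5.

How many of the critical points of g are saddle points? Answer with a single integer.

3

g separates as a function of u plus a function of v, so ∇g=0 decouples.
∂g/∂u = 6(u - 2)(u + 1) = 0 at u ∈ {-1, 2}; ∂g/∂v = 36(v - 4)(v + 1)(v + 4) = 0 at v ∈ {-4, -1, 4}.
The Hessian is diagonal: diag(g_uu, g_vv). Second derivatives: g_uu(-1)=-18, g_uu(2)=18; g_vv(-4)=864, g_vv(-1)=-540, g_vv(4)=1440.
Saddle points occur where the two diagonal entries have opposite signs: (-1, -4), (-1, 4), (2, -1). Count: 3.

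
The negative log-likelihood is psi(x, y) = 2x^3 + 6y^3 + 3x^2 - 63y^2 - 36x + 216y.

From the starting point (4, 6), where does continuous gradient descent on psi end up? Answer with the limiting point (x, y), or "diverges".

(2, 4)

psi is separable, so gradient descent decouples: x follows -∂psi/∂x, y follows -∂psi/∂y.
∂psi/∂x = 6(x - 2)(x + 3); at x=4 this is 84, so x decreases.
∂psi/∂y = 18(y - 4)(y - 3); at y=6 this is 108, so y decreases.
x converges to its nearest critical value 2 (a local min of the x-part); y converges to 4. The iterate converges to (2, 4).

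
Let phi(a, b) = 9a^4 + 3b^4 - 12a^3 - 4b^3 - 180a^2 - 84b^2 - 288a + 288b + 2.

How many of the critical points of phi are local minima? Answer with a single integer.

4

phi separates as a function of a plus a function of b, so ∇phi=0 decouples.
∂phi/∂a = 36(a - 4)(a + 1)(a + 2) = 0 at a ∈ {-2, -1, 4}; ∂phi/∂b = 12(b - 3)(b - 2)(b + 4) = 0 at b ∈ {-4, 2, 3}.
The Hessian is diagonal: diag(phi_aa, phi_bb). Second derivatives: phi_aa(-2)=216, phi_aa(-1)=-180, phi_aa(4)=1080; phi_bb(-4)=504, phi_bb(2)=-72, phi_bb(3)=84.
Local minima occur where both diagonal entries positive: (-2, -4), (-2, 3), (4, -4), (4, 3). Count: 4.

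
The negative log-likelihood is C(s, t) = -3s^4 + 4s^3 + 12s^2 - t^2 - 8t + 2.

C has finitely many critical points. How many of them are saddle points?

C separates as a function of s plus a function of t, so ∇C=0 decouples.
∂C/∂s = -12s(s - 2)(s + 1) = 0 at s ∈ {-1, 0, 2}; ∂C/∂t = -2(t + 4) = 0 at t ∈ {-4}.
The Hessian is diagonal: diag(C_ss, C_tt). Second derivatives: C_ss(-1)=-36, C_ss(0)=24, C_ss(2)=-72; C_tt(-4)=-2.
Saddle points occur where the two diagonal entries have opposite signs: (0, -4). Count: 1.

1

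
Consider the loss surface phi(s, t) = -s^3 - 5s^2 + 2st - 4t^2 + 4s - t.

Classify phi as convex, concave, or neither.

neither

The term -s^3 is cubic, so the Hessian is not constant.
∂²phi/∂s² = -6s - 10, which takes both signs as s varies (negative for sufficiently large s). A diagonal entry of the Hessian changing sign means the Hessian is neither positive- nor negative-semidefinite on all of R^2.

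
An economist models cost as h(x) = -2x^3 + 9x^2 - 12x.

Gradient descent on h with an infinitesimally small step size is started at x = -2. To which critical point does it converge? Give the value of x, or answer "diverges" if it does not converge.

1

h'(x) = -6(x - 2)(x - 1), so h'(-2) = -72.
Gradient descent moves in the -h' direction, i.e. x is increasing.
The nearest critical point in that direction is x = 1, where h'' = 6 > 0 (a local minimum). The iterate converges there.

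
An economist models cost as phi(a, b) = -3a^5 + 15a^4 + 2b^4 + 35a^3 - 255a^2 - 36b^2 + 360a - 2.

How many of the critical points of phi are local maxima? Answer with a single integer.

2

phi separates as a function of a plus a function of b, so ∇phi=0 decouples.
∂phi/∂a = -15(a - 4)(a - 2)(a - 1)(a + 3) = 0 at a ∈ {-3, 1, 2, 4}; ∂phi/∂b = 8b(b - 3)(b + 3) = 0 at b ∈ {-3, 0, 3}.
The Hessian is diagonal: diag(phi_aa, phi_bb). Second derivatives: phi_aa(-3)=2100, phi_aa(1)=-180, phi_aa(2)=150, phi_aa(4)=-630; phi_bb(-3)=144, phi_bb(0)=-72, phi_bb(3)=144.
Local maxima occur where both diagonal entries negative: (1, 0), (4, 0). Count: 2.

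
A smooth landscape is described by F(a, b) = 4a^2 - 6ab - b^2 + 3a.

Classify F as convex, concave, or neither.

F is quadratic, so its Hessian is the constant matrix H = [[8, -6], [-6, -2]].
det(H) = -52, tr(H) = 6.
det(H) < 0, so H is indefinite: neither convex nor concave.

neither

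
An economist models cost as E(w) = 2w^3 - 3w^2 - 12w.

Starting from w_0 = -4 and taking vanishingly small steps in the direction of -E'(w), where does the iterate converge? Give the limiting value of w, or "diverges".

diverges

E'(w) = 6(w - 2)(w + 1), so E'(-4) = 108.
Gradient descent moves in the -E' direction, i.e. w is decreasing.
There is no critical point below w=-4, and E' keeps the same sign, so the iterate runs off to −∞.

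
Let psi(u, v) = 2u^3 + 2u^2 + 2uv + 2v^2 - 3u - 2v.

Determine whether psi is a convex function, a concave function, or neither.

The term 2u^3 is cubic, so the Hessian is not constant.
∂²psi/∂u² = 12u + 4, which takes both signs as u varies (negative for sufficiently negative u). A diagonal entry of the Hessian changing sign means the Hessian is neither positive- nor negative-semidefinite on all of R^2.

neither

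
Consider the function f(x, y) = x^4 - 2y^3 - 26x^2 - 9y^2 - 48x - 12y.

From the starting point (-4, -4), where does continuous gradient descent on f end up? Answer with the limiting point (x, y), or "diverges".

f is separable, so gradient descent decouples: x follows -∂f/∂x, y follows -∂f/∂y.
∂f/∂x = 4(x - 4)(x + 1)(x + 3); at x=-4 this is -96, so x increases.
∂f/∂y = -6(y + 1)(y + 2); at y=-4 this is -36, so y increases.
x converges to its nearest critical value -3 (a local min of the x-part); y converges to -2. The iterate converges to (-3, -2).

(-3, -2)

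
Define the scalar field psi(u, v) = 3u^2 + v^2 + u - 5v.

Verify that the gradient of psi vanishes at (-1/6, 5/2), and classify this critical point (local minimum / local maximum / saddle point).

local minimum

∇psi = (6u + 1, 2v - 5); substituting (-1/6, 5/2) gives ∇psi = (0, 0), so (-1/6, 5/2) is indeed a critical point.
The Hessian of psi is constant: H = [[6, 0], [0, 2]].
det(H) = 6·2 − 0² = 12.
det(H) > 0 and tr(H) = 8 > 0, so H is positive definite and the point is a local minimum.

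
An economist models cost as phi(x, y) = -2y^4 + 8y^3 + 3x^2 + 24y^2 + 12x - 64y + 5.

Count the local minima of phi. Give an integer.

1

phi separates as a function of x plus a function of y, so ∇phi=0 decouples.
∂phi/∂x = 6(x + 2) = 0 at x ∈ {-2}; ∂phi/∂y = -8(y - 4)(y - 1)(y + 2) = 0 at y ∈ {-2, 1, 4}.
The Hessian is diagonal: diag(phi_xx, phi_yy). Second derivatives: phi_xx(-2)=6; phi_yy(-2)=-144, phi_yy(1)=72, phi_yy(4)=-144.
Local minima occur where both diagonal entries positive: (-2, 1). Count: 1.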